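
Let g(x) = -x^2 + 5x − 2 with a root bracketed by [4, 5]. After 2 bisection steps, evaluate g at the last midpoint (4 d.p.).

-0.8125

m = 4.5, g(m) = 0.25 (+); new bracket [4.5, 5]
m = 4.75, g(m) = -0.8125 (−); new bracket [4.5, 4.75]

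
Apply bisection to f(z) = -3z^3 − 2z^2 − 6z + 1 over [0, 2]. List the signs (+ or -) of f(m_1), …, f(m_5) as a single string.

m = 1, f(m) = -10 (−); new bracket [0, 1]
m = 0.5, f(m) = -2.875 (−); new bracket [0, 0.5]
m = 0.25, f(m) = -0.671875 (−); new bracket [0, 0.25]
m = 0.125, f(m) = 0.2129 (+); new bracket [0.125, 0.25]
m = 0.1875, f(m) = -0.2151 (−); new bracket [0.125, 0.1875]

---+-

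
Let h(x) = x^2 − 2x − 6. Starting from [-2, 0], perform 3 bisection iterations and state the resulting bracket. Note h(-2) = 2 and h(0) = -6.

m = -1, h(m) = -3 (−); new bracket [-2, -1]
m = -1.5, h(m) = -0.75 (−); new bracket [-2, -1.5]
m = -1.75, h(m) = 0.5625 (+); new bracket [-1.75, -1.5]

[-1.75, -1.5]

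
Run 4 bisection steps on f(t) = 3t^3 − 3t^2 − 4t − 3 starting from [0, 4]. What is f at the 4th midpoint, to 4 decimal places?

-3.1094

m = 2, f(m) = 1 (+); new bracket [0, 2]
m = 1, f(m) = -7 (−); new bracket [1, 2]
m = 1.5, f(m) = -5.625 (−); new bracket [1.5, 2]
m = 1.75, f(m) = -3.1094 (−); new bracket [1.75, 2]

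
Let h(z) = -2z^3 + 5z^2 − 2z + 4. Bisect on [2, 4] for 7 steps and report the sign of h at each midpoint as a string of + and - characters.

--++-++

h(3) = -11 < 0, so the root lies in [2, 3]
h(2.5) = -1 < 0, so the root lies in [2, 2.5]
h(2.25) = 2.03125 > 0, so the root lies in [2.25, 2.5]
h(2.375) = 0.6602 > 0, so the root lies in [2.375, 2.5]
h(2.4375) = -0.1323 < 0, so the root lies in [2.375, 2.4375]
h(2.40625) = 0.2731 > 0, so the root lies in [2.40625, 2.4375]
h(2.421875) = 0.0727 > 0, so the root lies in [2.421875, 2.4375]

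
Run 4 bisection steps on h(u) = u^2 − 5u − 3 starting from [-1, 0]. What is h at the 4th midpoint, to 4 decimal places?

m = -0.5, h(m) = -0.25 (−); new bracket [-1, -0.5]
m = -0.75, h(m) = 1.3125 (+); new bracket [-0.75, -0.5]
m = -0.625, h(m) = 0.515625 (+); new bracket [-0.625, -0.5]
m = -0.5625, h(m) = 0.1289 (+); new bracket [-0.5625, -0.5]

0.1289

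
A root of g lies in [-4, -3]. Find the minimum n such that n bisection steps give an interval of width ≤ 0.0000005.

Width after n steps is 1/2^n. Need 2^n ≥ 1/0.0000005 = 2000000.
2^20 = 1048576 < 2000000 ≤ 2^21 = 2097152, so n = 21.

21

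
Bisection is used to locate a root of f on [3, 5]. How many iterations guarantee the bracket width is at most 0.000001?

Width after n steps is 2/2^n. Need 2^n ≥ 2/0.000001 = 2000000.
2^20 = 1048576 < 2000000 ≤ 2^21 = 2097152, so n = 21.

21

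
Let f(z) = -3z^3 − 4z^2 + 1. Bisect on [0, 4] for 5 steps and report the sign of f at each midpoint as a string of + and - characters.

f(2) = -39 < 0, so the root lies in [0, 2]
f(1) = -6 < 0, so the root lies in [0, 1]
f(0.5) = -0.375 < 0, so the root lies in [0, 0.5]
f(0.25) = 0.7031 > 0, so the root lies in [0.25, 0.5]
f(0.375) = 0.2793 > 0, so the root lies in [0.375, 0.5]

---++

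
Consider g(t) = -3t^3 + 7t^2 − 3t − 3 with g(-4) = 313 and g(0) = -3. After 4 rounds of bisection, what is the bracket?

[-0.5, -0.25]

midpoint -2: g = 55 > 0 → [-2, 0]
midpoint -1: g = 10 > 0 → [-1, 0]
midpoint -0.5: g = 0.625 > 0 → [-0.5, 0]
midpoint -0.25: g = -1.7656 < 0 → [-0.5, -0.25]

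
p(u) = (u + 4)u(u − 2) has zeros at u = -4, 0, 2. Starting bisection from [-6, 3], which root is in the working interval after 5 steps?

-4

p(-1.5) = 13.125 > 0, so the root lies in [-6, -1.5]
p(-3.75) = 5.390625 > 0, so the root lies in [-6, -3.75]
p(-4.875) = -29.326172 < 0, so the root lies in [-4.875, -3.75]
p(-4.3125) = -8.5071 < 0, so the root lies in [-4.3125, -3.75]
p(-4.03125) = -0.7598 < 0, so the root lies in [-4.03125, -3.75]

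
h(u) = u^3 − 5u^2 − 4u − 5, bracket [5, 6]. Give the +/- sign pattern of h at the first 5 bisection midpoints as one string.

u = 5.5 gives h = -11.875, negative; keep [5.5, 6]
u = 5.75 gives h = -3.203125, negative; keep [5.75, 6]
u = 5.875 gives h = 1.701172, positive; keep [5.75, 5.875]
u = 5.8125 gives h = -0.7996, negative; keep [5.8125, 5.875]
u = 5.84375 gives h = 0.4386, positive; keep [5.8125, 5.84375]

--+-+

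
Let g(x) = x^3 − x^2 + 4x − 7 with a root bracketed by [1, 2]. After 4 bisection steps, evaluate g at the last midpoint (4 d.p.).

-0.3459

midpoint 1.5: g = 0.125 > 0 → [1, 1.5]
midpoint 1.25: g = -1.609375 < 0 → [1.25, 1.5]
midpoint 1.375: g = -0.791016 < 0 → [1.375, 1.5]
midpoint 1.4375: g = -0.3459 < 0 → [1.4375, 1.5]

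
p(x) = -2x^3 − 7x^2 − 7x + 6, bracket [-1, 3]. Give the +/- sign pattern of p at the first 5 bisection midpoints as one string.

-++--

p(1) = -10 < 0, so the root lies in [-1, 1]
p(0) = 6 > 0, so the root lies in [0, 1]
p(0.5) = 0.5 > 0, so the root lies in [0.5, 1]
p(0.75) = -4.0312 < 0, so the root lies in [0.5, 0.75]
p(0.625) = -1.5977 < 0, so the root lies in [0.5, 0.625]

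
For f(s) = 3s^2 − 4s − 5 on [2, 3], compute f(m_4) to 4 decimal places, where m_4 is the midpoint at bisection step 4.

-0.4883

s = 2.5 gives f = 3.75, positive; keep [2, 2.5]
s = 2.25 gives f = 1.1875, positive; keep [2, 2.25]
s = 2.125 gives f = 0.046875, positive; keep [2, 2.125]
s = 2.0625 gives f = -0.4883, negative; keep [2.0625, 2.125]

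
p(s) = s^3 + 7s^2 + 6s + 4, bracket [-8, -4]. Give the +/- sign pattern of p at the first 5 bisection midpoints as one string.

m = -6, p(m) = 4 (+); new bracket [-8, -6]
m = -7, p(m) = -38 (−); new bracket [-7, -6]
m = -6.5, p(m) = -13.875 (−); new bracket [-6.5, -6]
m = -6.25, p(m) = -4.2031 (−); new bracket [-6.25, -6]
m = -6.125, p(m) = 0.0762 (+); new bracket [-6.25, -6.125]

+---+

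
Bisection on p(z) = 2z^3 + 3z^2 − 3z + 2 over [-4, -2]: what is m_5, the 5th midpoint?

-2.3125

p(-3) = -16 < 0, so the root lies in [-3, -2]
p(-2.5) = -3 < 0, so the root lies in [-2.5, -2]
p(-2.25) = 1.15625 > 0, so the root lies in [-2.5, -2.25]
p(-2.375) = -0.7461 < 0, so the root lies in [-2.375, -2.25]
p(-2.3125) = 0.2476 > 0, so the root lies in [-2.375, -2.3125]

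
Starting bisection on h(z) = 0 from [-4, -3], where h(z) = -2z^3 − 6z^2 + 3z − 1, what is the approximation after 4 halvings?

midpoint -3.5: h = 0.75 > 0 → [-3.5, -3]
midpoint -3.25: h = -5.46875 < 0 → [-3.5, -3.25]
midpoint -3.375: h = -2.582031 < 0 → [-3.5, -3.375]
midpoint -3.4375: h = -0.9731 < 0 → [-3.5, -3.4375]

-3.4375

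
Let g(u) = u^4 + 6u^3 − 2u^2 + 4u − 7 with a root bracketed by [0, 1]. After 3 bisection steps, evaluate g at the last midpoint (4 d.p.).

-0.4255

m = 0.5, g(m) = -4.6875 (−); new bracket [0.5, 1]
m = 0.75, g(m) = -2.277344 (−); new bracket [0.75, 1]
m = 0.875, g(m) = -0.425537 (−); new bracket [0.875, 1]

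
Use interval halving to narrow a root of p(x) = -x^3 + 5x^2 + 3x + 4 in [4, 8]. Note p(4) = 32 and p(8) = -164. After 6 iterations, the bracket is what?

x = 6 gives p = -14, negative; keep [4, 6]
x = 5 gives p = 19, positive; keep [5, 6]
x = 5.5 gives p = 5.375, positive; keep [5.5, 6]
x = 5.75 gives p = -3.5469, negative; keep [5.5, 5.75]
x = 5.625 gives p = 1.0996, positive; keep [5.625, 5.75]
x = 5.6875 gives p = -1.1765, negative; keep [5.625, 5.6875]

[5.625, 5.6875]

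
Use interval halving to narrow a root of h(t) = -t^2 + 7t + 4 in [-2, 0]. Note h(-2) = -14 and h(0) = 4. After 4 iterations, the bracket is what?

[-0.625, -0.5]

m = -1, h(m) = -4 (−); new bracket [-1, 0]
m = -0.5, h(m) = 0.25 (+); new bracket [-1, -0.5]
m = -0.75, h(m) = -1.8125 (−); new bracket [-0.75, -0.5]
m = -0.625, h(m) = -0.7656 (−); new bracket [-0.625, -0.5]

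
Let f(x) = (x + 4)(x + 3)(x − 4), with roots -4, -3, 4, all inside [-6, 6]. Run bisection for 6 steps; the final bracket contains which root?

x = 0 gives f = -48, negative; keep [0, 6]
x = 3 gives f = -42, negative; keep [3, 6]
x = 4.5 gives f = 31.875, positive; keep [3, 4.5]
x = 3.75 gives f = -13.0781, negative; keep [3.75, 4.5]
x = 4.125 gives f = 7.2363, positive; keep [3.75, 4.125]
x = 3.9375 gives f = -3.4417, negative; keep [3.9375, 4.125]

4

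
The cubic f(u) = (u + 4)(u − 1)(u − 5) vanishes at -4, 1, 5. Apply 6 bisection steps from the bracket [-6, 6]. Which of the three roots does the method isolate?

midpoint 0: f = 20 > 0 → [-6, 0]
midpoint -3: f = 32 > 0 → [-6, -3]
midpoint -4.5: f = -26.125 < 0 → [-4.5, -3]
midpoint -3.75: f = 10.3906 > 0 → [-4.5, -3.75]
midpoint -4.125: f = -5.8457 < 0 → [-4.125, -3.75]
midpoint -3.9375: f = 2.7581 > 0 → [-4.125, -3.9375]

-4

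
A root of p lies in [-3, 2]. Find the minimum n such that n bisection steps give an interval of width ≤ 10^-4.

Width after n steps is 5/2^n. Need 2^n ≥ 5/10^-4 = 50000.
2^15 = 32768 < 50000 ≤ 2^16 = 65536, so n = 16.

16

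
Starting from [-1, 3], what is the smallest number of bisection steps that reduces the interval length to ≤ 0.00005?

17

Width after n steps is 4/2^n. Need 2^n ≥ 4/0.00005 = 80000.
2^16 = 65536 < 80000 ≤ 2^17 = 131072, so n = 17.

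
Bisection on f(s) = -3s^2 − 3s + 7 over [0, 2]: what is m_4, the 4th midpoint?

midpoint 1: f = 1 > 0 → [1, 2]
midpoint 1.5: f = -4.25 < 0 → [1, 1.5]
midpoint 1.25: f = -1.4375 < 0 → [1, 1.25]
midpoint 1.125: f = -0.1719 < 0 → [1, 1.125]

1.125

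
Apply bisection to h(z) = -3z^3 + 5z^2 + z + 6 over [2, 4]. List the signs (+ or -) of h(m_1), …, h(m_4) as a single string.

z = 3 gives h = -27, negative; keep [2, 3]
z = 2.5 gives h = -7.125, negative; keep [2, 2.5]
z = 2.25 gives h = -0.609375, negative; keep [2, 2.25]
z = 2.125 gives h = 1.916, positive; keep [2.125, 2.25]

---+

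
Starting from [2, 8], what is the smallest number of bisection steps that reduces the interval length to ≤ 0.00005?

17

Width after n steps is 6/2^n. Need 2^n ≥ 6/0.00005 = 120000.
2^16 = 65536 < 120000 ≤ 2^17 = 131072, so n = 17.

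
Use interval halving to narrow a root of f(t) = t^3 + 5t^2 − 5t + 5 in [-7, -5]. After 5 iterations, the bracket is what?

[-6, -5.9375]

f(-6) = -1 < 0, so the root lies in [-6, -5]
f(-5.5) = 17.375 > 0, so the root lies in [-6, -5.5]
f(-5.75) = 8.953125 > 0, so the root lies in [-6, -5.75]
f(-5.875) = 4.1738 > 0, so the root lies in [-6, -5.875]
f(-5.9375) = 1.637 > 0, so the root lies in [-6, -5.9375]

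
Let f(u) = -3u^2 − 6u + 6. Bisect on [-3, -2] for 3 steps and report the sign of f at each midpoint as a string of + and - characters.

+-+

midpoint -2.5: f = 2.25 > 0 → [-3, -2.5]
midpoint -2.75: f = -0.1875 < 0 → [-2.75, -2.5]
midpoint -2.625: f = 1.078125 > 0 → [-2.75, -2.625]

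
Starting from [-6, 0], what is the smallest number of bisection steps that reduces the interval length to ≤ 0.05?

7

Width after n steps is 6/2^n. Need 2^n ≥ 6/0.05 = 120.
2^6 = 64 < 120 ≤ 2^7 = 128, so n = 7.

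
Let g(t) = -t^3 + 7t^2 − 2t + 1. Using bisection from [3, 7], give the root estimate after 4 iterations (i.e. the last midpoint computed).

t = 5 gives g = 41, positive; keep [5, 7]
t = 6 gives g = 25, positive; keep [6, 7]
t = 6.5 gives g = 9.125, positive; keep [6.5, 7]
t = 6.75 gives g = -1.1094, negative; keep [6.5, 6.75]

6.75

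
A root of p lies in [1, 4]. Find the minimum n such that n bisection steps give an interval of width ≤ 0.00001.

Width after n steps is 3/2^n. Need 2^n ≥ 3/0.00001 = 300000.
2^18 = 262144 < 300000 ≤ 2^19 = 524288, so n = 19.

19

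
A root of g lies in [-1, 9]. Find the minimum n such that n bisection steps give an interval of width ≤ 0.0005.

15

Width after n steps is 10/2^n. Need 2^n ≥ 10/0.0005 = 20000.
2^14 = 16384 < 20000 ≤ 2^15 = 32768, so n = 15.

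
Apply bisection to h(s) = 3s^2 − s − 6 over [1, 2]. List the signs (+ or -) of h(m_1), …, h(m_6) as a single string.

-++-+-

h(1.5) = -0.75 < 0, so the root lies in [1.5, 2]
h(1.75) = 1.4375 > 0, so the root lies in [1.5, 1.75]
h(1.625) = 0.296875 > 0, so the root lies in [1.5, 1.625]
h(1.5625) = -0.2383 < 0, so the root lies in [1.5625, 1.625]
h(1.59375) = 0.0264 > 0, so the root lies in [1.5625, 1.59375]
h(1.578125) = -0.1067 < 0, so the root lies in [1.578125, 1.59375]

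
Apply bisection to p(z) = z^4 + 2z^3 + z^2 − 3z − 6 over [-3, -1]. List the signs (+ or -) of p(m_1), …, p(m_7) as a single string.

+-+-+++

z = -2 gives p = 4, positive; keep [-2, -1]
z = -1.5 gives p = -0.9375, negative; keep [-2, -1.5]
z = -1.75 gives p = 0.972656, positive; keep [-1.75, -1.5]
z = -1.625 gives p = -0.0935, negative; keep [-1.75, -1.625]
z = -1.6875 gives p = 0.4085, positive; keep [-1.6875, -1.625]
z = -1.65625 gives p = 0.1501, positive; keep [-1.65625, -1.625]
z = -1.640625 gives p = 0.0265, positive; keep [-1.640625, -1.625]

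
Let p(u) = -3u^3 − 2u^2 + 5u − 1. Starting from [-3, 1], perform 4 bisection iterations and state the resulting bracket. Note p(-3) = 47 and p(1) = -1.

m = -1, p(m) = -5 (−); new bracket [-3, -1]
m = -2, p(m) = 5 (+); new bracket [-2, -1]
m = -1.5, p(m) = -2.875 (−); new bracket [-2, -1.5]
m = -1.75, p(m) = 0.2031 (+); new bracket [-1.75, -1.5]

[-1.75, -1.5]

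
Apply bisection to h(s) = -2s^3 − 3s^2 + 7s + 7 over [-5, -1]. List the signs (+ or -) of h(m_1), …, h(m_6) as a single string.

midpoint -3: h = 13 > 0 → [-3, -1]
midpoint -2: h = -3 < 0 → [-3, -2]
midpoint -2.5: h = 2 > 0 → [-2.5, -2]
midpoint -2.25: h = -1.1562 < 0 → [-2.5, -2.25]
midpoint -2.375: h = 0.2461 > 0 → [-2.375, -2.25]
midpoint -2.3125: h = -0.4976 < 0 → [-2.375, -2.3125]

+-+-+-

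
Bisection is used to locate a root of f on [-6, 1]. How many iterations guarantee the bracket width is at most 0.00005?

18

Width after n steps is 7/2^n. Need 2^n ≥ 7/0.00005 = 140000.
2^17 = 131072 < 140000 ≤ 2^18 = 262144, so n = 18.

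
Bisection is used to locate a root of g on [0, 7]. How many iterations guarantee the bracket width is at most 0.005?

11

Width after n steps is 7/2^n. Need 2^n ≥ 7/0.005 = 1400.
2^10 = 1024 < 1400 ≤ 2^11 = 2048, so n = 11.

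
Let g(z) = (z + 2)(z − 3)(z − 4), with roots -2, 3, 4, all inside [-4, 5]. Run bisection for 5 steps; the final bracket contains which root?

m = 0.5, g(m) = 21.875 (+); new bracket [-4, 0.5]
m = -1.75, g(m) = 6.828125 (+); new bracket [-4, -1.75]
m = -2.875, g(m) = -35.341797 (−); new bracket [-2.875, -1.75]
m = -2.3125, g(m) = -10.4797 (−); new bracket [-2.3125, -1.75]
m = -2.03125, g(m) = -0.9483 (−); new bracket [-2.03125, -1.75]

-2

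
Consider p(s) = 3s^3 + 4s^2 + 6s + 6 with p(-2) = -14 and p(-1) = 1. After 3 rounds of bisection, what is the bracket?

[-1.25, -1.125]

m = -1.5, p(m) = -4.125 (−); new bracket [-1.5, -1]
m = -1.25, p(m) = -1.109375 (−); new bracket [-1.25, -1]
m = -1.125, p(m) = 0.041016 (+); new bracket [-1.25, -1.125]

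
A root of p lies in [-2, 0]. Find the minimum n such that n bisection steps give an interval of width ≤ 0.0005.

12

Width after n steps is 2/2^n. Need 2^n ≥ 2/0.0005 = 4000.
2^11 = 2048 < 4000 ≤ 2^12 = 4096, so n = 12.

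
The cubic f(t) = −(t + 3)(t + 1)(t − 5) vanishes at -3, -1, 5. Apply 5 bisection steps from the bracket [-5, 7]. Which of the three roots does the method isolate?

5

m = 1, f(m) = 32 (+); new bracket [1, 7]
m = 4, f(m) = 35 (+); new bracket [4, 7]
m = 5.5, f(m) = -27.625 (−); new bracket [4, 5.5]
m = 4.75, f(m) = 11.1406 (+); new bracket [4.75, 5.5]
m = 5.125, f(m) = -6.2207 (−); new bracket [4.75, 5.125]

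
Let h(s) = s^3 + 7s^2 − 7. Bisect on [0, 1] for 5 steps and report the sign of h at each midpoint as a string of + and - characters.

h(0.5) = -5.125 < 0, so the root lies in [0.5, 1]
h(0.75) = -2.640625 < 0, so the root lies in [0.75, 1]
h(0.875) = -0.970703 < 0, so the root lies in [0.875, 1]
h(0.9375) = -0.0237 < 0, so the root lies in [0.9375, 1]
h(0.96875) = 0.4785 > 0, so the root lies in [0.9375, 0.96875]

----+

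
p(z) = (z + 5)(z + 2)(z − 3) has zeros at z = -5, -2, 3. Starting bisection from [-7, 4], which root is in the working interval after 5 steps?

3

p(-1.5) = -7.875 < 0, so the root lies in [-1.5, 4]
p(1.25) = -35.546875 < 0, so the root lies in [1.25, 4]
p(2.625) = -13.224609 < 0, so the root lies in [2.625, 4]
p(3.3125) = 13.8 > 0, so the root lies in [2.625, 3.3125]
p(2.96875) = -1.2373 < 0, so the root lies in [2.96875, 3.3125]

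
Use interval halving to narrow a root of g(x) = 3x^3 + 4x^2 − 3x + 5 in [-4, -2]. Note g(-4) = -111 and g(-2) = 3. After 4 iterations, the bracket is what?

midpoint -3: g = -31 < 0 → [-3, -2]
midpoint -2.5: g = -9.375 < 0 → [-2.5, -2]
midpoint -2.25: g = -2.171875 < 0 → [-2.25, -2]
midpoint -2.125: g = 0.6504 > 0 → [-2.25, -2.125]

[-2.25, -2.125]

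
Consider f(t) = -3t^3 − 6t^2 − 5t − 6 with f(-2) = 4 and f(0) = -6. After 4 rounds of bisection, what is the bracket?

[-1.75, -1.625]

midpoint -1: f = -4 < 0 → [-2, -1]
midpoint -1.5: f = -1.875 < 0 → [-2, -1.5]
midpoint -1.75: f = 0.453125 > 0 → [-1.75, -1.5]
midpoint -1.625: f = -0.8457 < 0 → [-1.75, -1.625]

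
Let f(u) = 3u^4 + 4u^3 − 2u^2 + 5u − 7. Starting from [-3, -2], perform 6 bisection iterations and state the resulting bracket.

[-2.203125, -2.1875]

midpoint -2.5: f = 22.6875 > 0 → [-2.5, -2]
midpoint -2.25: f = 2.949219 > 0 → [-2.25, -2]
midpoint -2.125: f = -3.866455 < 0 → [-2.25, -2.125]
midpoint -2.1875: f = -0.6848 < 0 → [-2.25, -2.1875]
midpoint -2.21875: f = 1.0736 > 0 → [-2.21875, -2.1875]
midpoint -2.203125: f = 0.18 > 0 → [-2.203125, -2.1875]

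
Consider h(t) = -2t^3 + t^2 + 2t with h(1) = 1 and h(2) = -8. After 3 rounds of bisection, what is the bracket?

m = 1.5, h(m) = -1.5 (−); new bracket [1, 1.5]
m = 1.25, h(m) = 0.15625 (+); new bracket [1.25, 1.5]
m = 1.375, h(m) = -0.558594 (−); new bracket [1.25, 1.375]

[1.25, 1.375]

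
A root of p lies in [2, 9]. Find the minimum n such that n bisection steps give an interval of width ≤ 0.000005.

Width after n steps is 7/2^n. Need 2^n ≥ 7/0.000005 = 1400000.
2^20 = 1048576 < 1400000 ≤ 2^21 = 2097152, so n = 21.

21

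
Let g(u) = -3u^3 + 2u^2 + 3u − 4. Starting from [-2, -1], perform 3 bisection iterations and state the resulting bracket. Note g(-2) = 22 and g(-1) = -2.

[-1.25, -1.125]

g(-1.5) = 6.125 > 0, so the root lies in [-1.5, -1]
g(-1.25) = 1.234375 > 0, so the root lies in [-1.25, -1]
g(-1.125) = -0.572266 < 0, so the root lies in [-1.25, -1.125]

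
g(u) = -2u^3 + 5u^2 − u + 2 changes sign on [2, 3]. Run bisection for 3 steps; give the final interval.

[2.375, 2.5]

g(2.5) = -0.5 < 0, so the root lies in [2, 2.5]
g(2.25) = 2.28125 > 0, so the root lies in [2.25, 2.5]
g(2.375) = 1.035156 > 0, so the root lies in [2.375, 2.5]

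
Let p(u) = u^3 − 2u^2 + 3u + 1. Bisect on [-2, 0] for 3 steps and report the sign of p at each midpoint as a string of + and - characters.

p(-1) = -5 < 0, so the root lies in [-1, 0]
p(-0.5) = -1.125 < 0, so the root lies in [-0.5, 0]
p(-0.25) = 0.109375 > 0, so the root lies in [-0.5, -0.25]

--+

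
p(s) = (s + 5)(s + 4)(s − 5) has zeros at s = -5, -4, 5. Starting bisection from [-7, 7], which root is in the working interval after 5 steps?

midpoint 0: p = -100 < 0 → [0, 7]
midpoint 3.5: p = -95.625 < 0 → [3.5, 7]
midpoint 5.25: p = 23.703125 > 0 → [3.5, 5.25]
midpoint 4.375: p = -49.0723 < 0 → [4.375, 5.25]
midpoint 4.8125: p = -16.2136 < 0 → [4.8125, 5.25]

5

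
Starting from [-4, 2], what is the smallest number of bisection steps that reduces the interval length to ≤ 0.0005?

14

Width after n steps is 6/2^n. Need 2^n ≥ 6/0.0005 = 12000.
2^13 = 8192 < 12000 ≤ 2^14 = 16384, so n = 14.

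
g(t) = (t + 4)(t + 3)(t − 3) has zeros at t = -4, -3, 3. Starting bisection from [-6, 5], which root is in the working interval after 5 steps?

midpoint -0.5: g = -30.625 < 0 → [-0.5, 5]
midpoint 2.25: g = -24.609375 < 0 → [2.25, 5]
midpoint 3.625: g = 31.572266 > 0 → [2.25, 3.625]
midpoint 2.9375: g = -2.5745 < 0 → [2.9375, 3.625]
midpoint 3.28125: g = 12.8631 > 0 → [2.9375, 3.28125]

3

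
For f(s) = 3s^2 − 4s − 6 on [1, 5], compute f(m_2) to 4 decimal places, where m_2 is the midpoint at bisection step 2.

s = 3 gives f = 9, positive; keep [1, 3]
s = 2 gives f = -2, negative; keep [2, 3]

-2.0000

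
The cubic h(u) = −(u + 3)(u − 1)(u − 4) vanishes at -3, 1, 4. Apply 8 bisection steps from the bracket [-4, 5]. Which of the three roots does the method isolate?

-3

h(0.5) = -6.125 < 0, so the root lies in [-4, 0.5]
h(-1.75) = -19.765625 < 0, so the root lies in [-4, -1.75]
h(-2.875) = -3.330078 < 0, so the root lies in [-4, -2.875]
h(-3.4375) = 14.4392 > 0, so the root lies in [-3.4375, -2.875]
h(-3.15625) = 4.6474 > 0, so the root lies in [-3.15625, -2.875]
h(-3.015625) = 0.4402 > 0, so the root lies in [-3.015625, -2.875]
h(-2.9453125) = -1.4985 < 0, so the root lies in [-3.015625, -2.9453125]
h(-2.98046875) = -0.5427 < 0, so the root lies in [-3.015625, -2.98046875]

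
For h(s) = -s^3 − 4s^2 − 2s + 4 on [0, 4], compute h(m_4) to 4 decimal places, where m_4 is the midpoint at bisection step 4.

-0.1719

s = 2 gives h = -24, negative; keep [0, 2]
s = 1 gives h = -3, negative; keep [0, 1]
s = 0.5 gives h = 1.875, positive; keep [0.5, 1]
s = 0.75 gives h = -0.1719, negative; keep [0.5, 0.75]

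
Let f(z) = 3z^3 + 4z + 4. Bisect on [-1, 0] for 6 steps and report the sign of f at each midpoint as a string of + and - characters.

+-+++-

m = -0.5, f(m) = 1.625 (+); new bracket [-1, -0.5]
m = -0.75, f(m) = -0.265625 (−); new bracket [-0.75, -0.5]
m = -0.625, f(m) = 0.767578 (+); new bracket [-0.75, -0.625]
m = -0.6875, f(m) = 0.2751 (+); new bracket [-0.75, -0.6875]
m = -0.71875, f(m) = 0.0111 (+); new bracket [-0.75, -0.71875]
m = -0.734375, f(m) = -0.1257 (−); new bracket [-0.734375, -0.71875]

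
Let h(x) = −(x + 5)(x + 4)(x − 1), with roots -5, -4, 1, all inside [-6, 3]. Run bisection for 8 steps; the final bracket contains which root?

m = -1.5, h(m) = 21.875 (+); new bracket [-1.5, 3]
m = 0.75, h(m) = 6.828125 (+); new bracket [0.75, 3]
m = 1.875, h(m) = -35.341797 (−); new bracket [0.75, 1.875]
m = 1.3125, h(m) = -10.4797 (−); new bracket [0.75, 1.3125]
m = 1.03125, h(m) = -0.9483 (−); new bracket [0.75, 1.03125]
m = 0.890625, h(m) = 3.151 (+); new bracket [0.890625, 1.03125]
m = 0.9609375, h(m) = 1.1551 (+); new bracket [0.9609375, 1.03125]
m = 0.99609375, h(m) = 0.117 (+); new bracket [0.99609375, 1.03125]

1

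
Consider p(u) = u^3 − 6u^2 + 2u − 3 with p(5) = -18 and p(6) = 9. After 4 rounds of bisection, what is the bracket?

u = 5.5 gives p = -7.125, negative; keep [5.5, 6]
u = 5.75 gives p = 0.234375, positive; keep [5.5, 5.75]
u = 5.625 gives p = -3.615234, negative; keep [5.625, 5.75]
u = 5.6875 gives p = -1.7336, negative; keep [5.6875, 5.75]

[5.6875, 5.75]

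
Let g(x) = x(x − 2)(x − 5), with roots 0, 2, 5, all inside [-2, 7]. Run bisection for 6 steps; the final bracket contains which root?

midpoint 2.5: g = -3.125 < 0 → [2.5, 7]
midpoint 4.75: g = -3.265625 < 0 → [4.75, 7]
midpoint 5.875: g = 19.919922 > 0 → [4.75, 5.875]
midpoint 5.3125: g = 5.4993 > 0 → [4.75, 5.3125]
midpoint 5.03125: g = 0.4766 > 0 → [4.75, 5.03125]
midpoint 4.890625: g = -1.5462 < 0 → [4.890625, 5.03125]

5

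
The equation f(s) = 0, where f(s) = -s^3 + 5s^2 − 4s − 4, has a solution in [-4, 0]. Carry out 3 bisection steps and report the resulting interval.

[-1, -0.5]

midpoint -2: f = 32 > 0 → [-2, 0]
midpoint -1: f = 6 > 0 → [-1, 0]
midpoint -0.5: f = -0.625 < 0 → [-1, -0.5]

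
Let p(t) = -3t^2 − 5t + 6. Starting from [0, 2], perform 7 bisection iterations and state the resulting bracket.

[0.796875, 0.8125]

p(1) = -2 < 0, so the root lies in [0, 1]
p(0.5) = 2.75 > 0, so the root lies in [0.5, 1]
p(0.75) = 0.5625 > 0, so the root lies in [0.75, 1]
p(0.875) = -0.6719 < 0, so the root lies in [0.75, 0.875]
p(0.8125) = -0.043 < 0, so the root lies in [0.75, 0.8125]
p(0.78125) = 0.2627 > 0, so the root lies in [0.78125, 0.8125]
p(0.796875) = 0.1106 > 0, so the root lies in [0.796875, 0.8125]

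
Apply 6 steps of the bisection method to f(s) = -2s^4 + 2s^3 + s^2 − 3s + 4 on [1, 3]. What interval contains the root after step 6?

midpoint 2: f = -14 < 0 → [1, 2]
midpoint 1.5: f = -1.625 < 0 → [1, 1.5]
midpoint 1.25: f = 0.835938 > 0 → [1.25, 1.5]
midpoint 1.375: f = -0.1841 < 0 → [1.25, 1.375]
midpoint 1.3125: f = 0.372 > 0 → [1.3125, 1.375]
midpoint 1.34375: f = 0.1063 > 0 → [1.34375, 1.375]

[1.34375, 1.375]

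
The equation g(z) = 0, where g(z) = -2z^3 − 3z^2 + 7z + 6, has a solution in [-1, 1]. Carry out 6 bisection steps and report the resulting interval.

m = 0, g(m) = 6 (+); new bracket [-1, 0]
m = -0.5, g(m) = 2 (+); new bracket [-1, -0.5]
m = -0.75, g(m) = -0.09375 (−); new bracket [-0.75, -0.5]
m = -0.625, g(m) = 0.9414 (+); new bracket [-0.75, -0.625]
m = -0.6875, g(m) = 0.4194 (+); new bracket [-0.75, -0.6875]
m = -0.71875, g(m) = 0.1616 (+); new bracket [-0.75, -0.71875]

[-0.75, -0.71875]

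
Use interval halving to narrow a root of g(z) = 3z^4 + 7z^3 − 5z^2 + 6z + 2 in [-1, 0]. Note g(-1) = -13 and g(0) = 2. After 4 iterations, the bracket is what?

g(-0.5) = -2.9375 < 0, so the root lies in [-0.5, 0]
g(-0.25) = 0.089844 > 0, so the root lies in [-0.5, -0.25]
g(-0.375) = -1.262939 < 0, so the root lies in [-0.375, -0.25]
g(-0.3125) = -0.5483 < 0, so the root lies in [-0.3125, -0.25]

[-0.3125, -0.25]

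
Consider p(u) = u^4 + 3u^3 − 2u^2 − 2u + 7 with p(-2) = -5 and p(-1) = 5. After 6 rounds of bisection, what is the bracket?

p(-1.5) = 0.4375 > 0, so the root lies in [-2, -1.5]
p(-1.75) = -2.324219 < 0, so the root lies in [-1.75, -1.5]
p(-1.625) = -0.931396 < 0, so the root lies in [-1.625, -1.5]
p(-1.5625) = -0.2414 < 0, so the root lies in [-1.5625, -1.5]
p(-1.53125) = 0.0997 > 0, so the root lies in [-1.5625, -1.53125]
p(-1.546875) = -0.0705 < 0, so the root lies in [-1.546875, -1.53125]

[-1.546875, -1.53125]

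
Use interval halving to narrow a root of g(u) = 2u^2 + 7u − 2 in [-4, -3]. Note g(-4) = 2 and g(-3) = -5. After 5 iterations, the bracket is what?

g(-3.5) = -2 < 0, so the root lies in [-4, -3.5]
g(-3.75) = -0.125 < 0, so the root lies in [-4, -3.75]
g(-3.875) = 0.90625 > 0, so the root lies in [-3.875, -3.75]
g(-3.8125) = 0.3828 > 0, so the root lies in [-3.8125, -3.75]
g(-3.78125) = 0.127 > 0, so the root lies in [-3.78125, -3.75]

[-3.78125, -3.75]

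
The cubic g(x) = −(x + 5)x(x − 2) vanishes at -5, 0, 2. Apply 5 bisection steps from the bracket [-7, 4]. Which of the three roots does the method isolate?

g(-1.5) = -18.375 < 0, so the root lies in [-7, -1.5]
g(-4.25) = -19.921875 < 0, so the root lies in [-7, -4.25]
g(-5.625) = 26.806641 > 0, so the root lies in [-5.625, -4.25]
g(-4.9375) = -2.1409 < 0, so the root lies in [-5.625, -4.9375]
g(-5.28125) = 10.8152 > 0, so the root lies in [-5.28125, -4.9375]

-5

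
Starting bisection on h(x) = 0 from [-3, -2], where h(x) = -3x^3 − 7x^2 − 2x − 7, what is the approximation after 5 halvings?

-2.46875

h(-2.5) = 1.125 > 0, so the root lies in [-2.5, -2]
h(-2.25) = -3.765625 < 0, so the root lies in [-2.5, -2.25]
h(-2.375) = -1.544922 < 0, so the root lies in [-2.5, -2.375]
h(-2.4375) = -0.2683 < 0, so the root lies in [-2.5, -2.4375]
h(-2.46875) = 0.4135 > 0, so the root lies in [-2.46875, -2.4375]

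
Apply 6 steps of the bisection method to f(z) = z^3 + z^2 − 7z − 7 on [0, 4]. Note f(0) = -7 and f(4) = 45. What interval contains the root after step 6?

m = 2, f(m) = -9 (−); new bracket [2, 4]
m = 3, f(m) = 8 (+); new bracket [2, 3]
m = 2.5, f(m) = -2.625 (−); new bracket [2.5, 3]
m = 2.75, f(m) = 2.1094 (+); new bracket [2.5, 2.75]
m = 2.625, f(m) = -0.3965 (−); new bracket [2.625, 2.75]
m = 2.6875, f(m) = 0.821 (+); new bracket [2.625, 2.6875]

[2.625, 2.6875]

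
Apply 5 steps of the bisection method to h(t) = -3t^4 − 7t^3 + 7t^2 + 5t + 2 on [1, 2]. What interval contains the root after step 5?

m = 1.5, h(m) = -13.5625 (−); new bracket [1, 1.5]
m = 1.25, h(m) = -1.808594 (−); new bracket [1, 1.25]
m = 1.125, h(m) = 1.712158 (+); new bracket [1.125, 1.25]
m = 1.1875, h(m) = 0.121 (+); new bracket [1.1875, 1.25]
m = 1.21875, h(m) = -0.7995 (−); new bracket [1.1875, 1.21875]

[1.1875, 1.21875]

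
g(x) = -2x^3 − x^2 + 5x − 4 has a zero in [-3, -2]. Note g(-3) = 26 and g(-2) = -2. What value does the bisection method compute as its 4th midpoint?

-2.0625

x = -2.5 gives g = 8.5, positive; keep [-2.5, -2]
x = -2.25 gives g = 2.46875, positive; keep [-2.25, -2]
x = -2.125 gives g = 0.050781, positive; keep [-2.125, -2]
x = -2.0625 gives g = -1.019, negative; keep [-2.125, -2.0625]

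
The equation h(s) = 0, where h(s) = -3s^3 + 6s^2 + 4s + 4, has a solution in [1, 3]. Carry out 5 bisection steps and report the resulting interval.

midpoint 2: h = 12 > 0 → [2, 3]
midpoint 2.5: h = 4.625 > 0 → [2.5, 3]
midpoint 2.75: h = -2.015625 < 0 → [2.5, 2.75]
midpoint 2.625: h = 1.5801 > 0 → [2.625, 2.75]
midpoint 2.6875: h = -0.1467 < 0 → [2.625, 2.6875]

[2.625, 2.6875]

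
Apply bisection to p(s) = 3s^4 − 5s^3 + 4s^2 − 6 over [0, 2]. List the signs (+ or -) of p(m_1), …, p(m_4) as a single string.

midpoint 1: p = -4 < 0 → [1, 2]
midpoint 1.5: p = 1.3125 > 0 → [1, 1.5]
midpoint 1.25: p = -2.191406 < 0 → [1.25, 1.5]
midpoint 1.375: p = -0.7122 < 0 → [1.375, 1.5]

-+--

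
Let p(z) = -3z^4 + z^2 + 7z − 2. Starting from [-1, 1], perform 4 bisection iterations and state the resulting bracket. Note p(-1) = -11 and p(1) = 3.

[0.25, 0.375]

p(0) = -2 < 0, so the root lies in [0, 1]
p(0.5) = 1.5625 > 0, so the root lies in [0, 0.5]
p(0.25) = -0.199219 < 0, so the root lies in [0.25, 0.5]
p(0.375) = 0.7063 > 0, so the root lies in [0.25, 0.375]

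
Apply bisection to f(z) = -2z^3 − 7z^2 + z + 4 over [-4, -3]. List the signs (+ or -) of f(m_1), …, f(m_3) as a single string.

+--

m = -3.5, f(m) = 0.5 (+); new bracket [-3.5, -3]
m = -3.25, f(m) = -4.53125 (−); new bracket [-3.5, -3.25]
m = -3.375, f(m) = -2.222656 (−); new bracket [-3.5, -3.375]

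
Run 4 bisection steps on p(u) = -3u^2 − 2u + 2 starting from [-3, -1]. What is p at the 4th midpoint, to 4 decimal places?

p(-2) = -6 < 0, so the root lies in [-2, -1]
p(-1.5) = -1.75 < 0, so the root lies in [-1.5, -1]
p(-1.25) = -0.1875 < 0, so the root lies in [-1.25, -1]
p(-1.125) = 0.4531 > 0, so the root lies in [-1.25, -1.125]

0.4531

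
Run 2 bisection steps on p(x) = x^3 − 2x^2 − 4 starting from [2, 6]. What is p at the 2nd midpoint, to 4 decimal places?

x = 4 gives p = 28, positive; keep [2, 4]
x = 3 gives p = 5, positive; keep [2, 3]

5.0000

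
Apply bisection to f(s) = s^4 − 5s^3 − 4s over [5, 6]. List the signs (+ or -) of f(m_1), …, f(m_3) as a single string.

m = 5.5, f(m) = 61.1875 (+); new bracket [5, 5.5]
m = 5.25, f(m) = 15.175781 (+); new bracket [5, 5.25]
m = 5.125, f(m) = -3.673584 (−); new bracket [5.125, 5.25]

++-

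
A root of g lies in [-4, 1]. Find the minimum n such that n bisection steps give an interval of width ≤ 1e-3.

13

Width after n steps is 5/2^n. Need 2^n ≥ 5/1e-3 = 5000.
2^12 = 4096 < 5000 ≤ 2^13 = 8192, so n = 13.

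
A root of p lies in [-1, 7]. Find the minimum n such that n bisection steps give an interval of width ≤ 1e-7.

Width after n steps is 8/2^n. Need 2^n ≥ 8/1e-7 = 80000000.
2^26 = 67108864 < 80000000 ≤ 2^27 = 134217728, so n = 27.

27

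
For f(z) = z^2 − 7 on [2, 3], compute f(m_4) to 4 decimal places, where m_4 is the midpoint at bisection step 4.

0.2227

f(2.5) = -0.75 < 0, so the root lies in [2.5, 3]
f(2.75) = 0.5625 > 0, so the root lies in [2.5, 2.75]
f(2.625) = -0.109375 < 0, so the root lies in [2.625, 2.75]
f(2.6875) = 0.2227 > 0, so the root lies in [2.625, 2.6875]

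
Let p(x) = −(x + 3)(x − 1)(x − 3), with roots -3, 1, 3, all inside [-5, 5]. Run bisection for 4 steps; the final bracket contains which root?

x = 0 gives p = -9, negative; keep [-5, 0]
x = -2.5 gives p = -9.625, negative; keep [-5, -2.5]
x = -3.75 gives p = 24.046875, positive; keep [-3.75, -2.5]
x = -3.125 gives p = 3.1582, positive; keep [-3.125, -2.5]

-3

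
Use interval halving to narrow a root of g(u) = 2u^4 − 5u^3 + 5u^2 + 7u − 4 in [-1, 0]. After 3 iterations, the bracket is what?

u = -0.5 gives g = -5.5, negative; keep [-1, -0.5]
u = -0.75 gives g = -3.695312, negative; keep [-1, -0.75]
u = -0.875 gives g = -1.774902, negative; keep [-1, -0.875]

[-1, -0.875]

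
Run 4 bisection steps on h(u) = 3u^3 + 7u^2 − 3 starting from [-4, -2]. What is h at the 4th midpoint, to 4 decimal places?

-0.1777

u = -3 gives h = -21, negative; keep [-3, -2]
u = -2.5 gives h = -6.125, negative; keep [-2.5, -2]
u = -2.25 gives h = -1.734375, negative; keep [-2.25, -2]
u = -2.125 gives h = -0.1777, negative; keep [-2.125, -2]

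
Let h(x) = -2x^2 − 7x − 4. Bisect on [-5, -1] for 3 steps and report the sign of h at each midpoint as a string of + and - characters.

-++

midpoint -3: h = -1 < 0 → [-3, -1]
midpoint -2: h = 2 > 0 → [-3, -2]
midpoint -2.5: h = 1 > 0 → [-3, -2.5]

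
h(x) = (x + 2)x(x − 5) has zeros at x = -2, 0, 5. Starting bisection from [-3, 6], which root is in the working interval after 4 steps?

m = 1.5, h(m) = -18.375 (−); new bracket [1.5, 6]
m = 3.75, h(m) = -26.953125 (−); new bracket [3.75, 6]
m = 4.875, h(m) = -4.189453 (−); new bracket [4.875, 6]
m = 5.4375, h(m) = 17.6931 (+); new bracket [4.875, 5.4375]

5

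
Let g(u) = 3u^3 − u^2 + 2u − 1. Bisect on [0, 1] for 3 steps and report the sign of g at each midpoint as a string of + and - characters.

+--

midpoint 0.5: g = 0.125 > 0 → [0, 0.5]
midpoint 0.25: g = -0.515625 < 0 → [0.25, 0.5]
midpoint 0.375: g = -0.232422 < 0 → [0.375, 0.5]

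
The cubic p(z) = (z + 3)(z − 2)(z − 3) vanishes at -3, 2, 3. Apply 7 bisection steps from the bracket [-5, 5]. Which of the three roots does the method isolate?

-3

m = 0, p(m) = 18 (+); new bracket [-5, 0]
m = -2.5, p(m) = 12.375 (+); new bracket [-5, -2.5]
m = -3.75, p(m) = -29.109375 (−); new bracket [-3.75, -2.5]
m = -3.125, p(m) = -3.9238 (−); new bracket [-3.125, -2.5]
m = -2.8125, p(m) = 5.2449 (+); new bracket [-3.125, -2.8125]
m = -2.96875, p(m) = 0.9268 (+); new bracket [-3.125, -2.96875]
m = -3.046875, p(m) = -1.4305 (−); new bracket [-3.046875, -2.96875]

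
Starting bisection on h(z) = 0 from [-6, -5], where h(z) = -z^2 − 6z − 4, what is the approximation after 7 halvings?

-5.2421875

z = -5.5 gives h = -1.25, negative; keep [-5.5, -5]
z = -5.25 gives h = -0.0625, negative; keep [-5.25, -5]
z = -5.125 gives h = 0.484375, positive; keep [-5.25, -5.125]
z = -5.1875 gives h = 0.2148, positive; keep [-5.25, -5.1875]
z = -5.21875 gives h = 0.0771, positive; keep [-5.25, -5.21875]
z = -5.234375 gives h = 0.0076, positive; keep [-5.25, -5.234375]
z = -5.2421875 gives h = -0.0274, negative; keep [-5.2421875, -5.234375]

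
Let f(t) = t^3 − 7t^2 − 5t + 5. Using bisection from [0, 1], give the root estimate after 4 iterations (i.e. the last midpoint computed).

0.5625

t = 0.5 gives f = 0.875, positive; keep [0.5, 1]
t = 0.75 gives f = -2.265625, negative; keep [0.5, 0.75]
t = 0.625 gives f = -0.615234, negative; keep [0.5, 0.625]
t = 0.5625 gives f = 0.1506, positive; keep [0.5625, 0.625]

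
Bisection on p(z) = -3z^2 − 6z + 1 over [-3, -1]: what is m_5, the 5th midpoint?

-2.1875

midpoint -2: p = 1 > 0 → [-3, -2]
midpoint -2.5: p = -2.75 < 0 → [-2.5, -2]
midpoint -2.25: p = -0.6875 < 0 → [-2.25, -2]
midpoint -2.125: p = 0.2031 > 0 → [-2.25, -2.125]
midpoint -2.1875: p = -0.2305 < 0 → [-2.1875, -2.125]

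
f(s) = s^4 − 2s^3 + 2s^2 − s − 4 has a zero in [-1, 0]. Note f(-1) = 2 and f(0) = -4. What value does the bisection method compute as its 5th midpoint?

-0.84375

f(-0.5) = -2.6875 < 0, so the root lies in [-1, -0.5]
f(-0.75) = -0.964844 < 0, so the root lies in [-1, -0.75]
f(-0.875) = 0.332275 > 0, so the root lies in [-0.875, -0.75]
f(-0.8125) = -0.3586 < 0, so the root lies in [-0.875, -0.8125]
f(-0.84375) = -0.0242 < 0, so the root lies in [-0.875, -0.84375]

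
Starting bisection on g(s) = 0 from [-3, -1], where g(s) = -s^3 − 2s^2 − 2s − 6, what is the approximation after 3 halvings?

-2.25

s = -2 gives g = -2, negative; keep [-3, -2]
s = -2.5 gives g = 2.125, positive; keep [-2.5, -2]
s = -2.25 gives g = -0.234375, negative; keep [-2.5, -2.25]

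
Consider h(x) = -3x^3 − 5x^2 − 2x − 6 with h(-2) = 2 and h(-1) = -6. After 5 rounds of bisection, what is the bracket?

x = -1.5 gives h = -4.125, negative; keep [-2, -1.5]
x = -1.75 gives h = -1.734375, negative; keep [-2, -1.75]
x = -1.875 gives h = -0.052734, negative; keep [-2, -1.875]
x = -1.9375 gives h = 0.925, positive; keep [-1.9375, -1.875]
x = -1.90625 gives h = 0.4243, positive; keep [-1.90625, -1.875]

[-1.90625, -1.875]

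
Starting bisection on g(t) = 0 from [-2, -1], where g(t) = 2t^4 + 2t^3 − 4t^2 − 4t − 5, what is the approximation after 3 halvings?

g(-1.5) = -4.625 < 0, so the root lies in [-2, -1.5]
g(-1.75) = -2.210938 < 0, so the root lies in [-2, -1.75]
g(-1.875) = -0.026855 < 0, so the root lies in [-2, -1.875]

-1.875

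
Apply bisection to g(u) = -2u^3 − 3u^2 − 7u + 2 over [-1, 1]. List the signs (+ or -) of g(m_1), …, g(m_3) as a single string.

midpoint 0: g = 2 > 0 → [0, 1]
midpoint 0.5: g = -2.5 < 0 → [0, 0.5]
midpoint 0.25: g = 0.03125 > 0 → [0.25, 0.5]

+-+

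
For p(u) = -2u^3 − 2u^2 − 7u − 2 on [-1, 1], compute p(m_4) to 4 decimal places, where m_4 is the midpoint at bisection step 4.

u = 0 gives p = -2, negative; keep [-1, 0]
u = -0.5 gives p = 1.25, positive; keep [-0.5, 0]
u = -0.25 gives p = -0.34375, negative; keep [-0.5, -0.25]
u = -0.375 gives p = 0.4492, positive; keep [-0.375, -0.25]

0.4492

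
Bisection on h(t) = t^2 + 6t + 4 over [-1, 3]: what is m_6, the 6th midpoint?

m = 1, h(m) = 11 (+); new bracket [-1, 1]
m = 0, h(m) = 4 (+); new bracket [-1, 0]
m = -0.5, h(m) = 1.25 (+); new bracket [-1, -0.5]
m = -0.75, h(m) = 0.0625 (+); new bracket [-1, -0.75]
m = -0.875, h(m) = -0.4844 (−); new bracket [-0.875, -0.75]
m = -0.8125, h(m) = -0.2148 (−); new bracket [-0.8125, -0.75]

-0.8125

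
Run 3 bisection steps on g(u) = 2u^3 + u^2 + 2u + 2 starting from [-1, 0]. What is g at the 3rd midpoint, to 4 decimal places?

m = -0.5, g(m) = 1 (+); new bracket [-1, -0.5]
m = -0.75, g(m) = 0.21875 (+); new bracket [-1, -0.75]
m = -0.875, g(m) = -0.324219 (−); new bracket [-0.875, -0.75]

-0.3242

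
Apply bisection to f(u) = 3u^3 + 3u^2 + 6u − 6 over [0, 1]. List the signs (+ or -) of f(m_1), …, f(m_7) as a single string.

midpoint 0.5: f = -1.875 < 0 → [0.5, 1]
midpoint 0.75: f = 1.453125 > 0 → [0.5, 0.75]
midpoint 0.625: f = -0.345703 < 0 → [0.625, 0.75]
midpoint 0.6875: f = 0.5178 > 0 → [0.625, 0.6875]
midpoint 0.65625: f = 0.0774 > 0 → [0.625, 0.65625]
midpoint 0.640625: f = -0.1363 < 0 → [0.640625, 0.65625]
midpoint 0.6484375: f = -0.03 < 0 → [0.6484375, 0.65625]

-+-++--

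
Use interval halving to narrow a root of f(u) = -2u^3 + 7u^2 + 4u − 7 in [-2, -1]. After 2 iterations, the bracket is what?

[-1.25, -1]

midpoint -1.5: f = 9.5 > 0 → [-1.5, -1]
midpoint -1.25: f = 2.84375 > 0 → [-1.25, -1]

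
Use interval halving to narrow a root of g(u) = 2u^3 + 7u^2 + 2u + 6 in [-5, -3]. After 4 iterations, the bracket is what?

[-3.5, -3.375]

midpoint -4: g = -18 < 0 → [-4, -3]
midpoint -3.5: g = -1 < 0 → [-3.5, -3]
midpoint -3.25: g = 4.78125 > 0 → [-3.5, -3.25]
midpoint -3.375: g = 2.0977 > 0 → [-3.5, -3.375]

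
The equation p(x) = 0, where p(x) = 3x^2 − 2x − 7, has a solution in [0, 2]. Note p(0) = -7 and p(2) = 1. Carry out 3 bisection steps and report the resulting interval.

[1.75, 2]

m = 1, p(m) = -6 (−); new bracket [1, 2]
m = 1.5, p(m) = -3.25 (−); new bracket [1.5, 2]
m = 1.75, p(m) = -1.3125 (−); new bracket [1.75, 2]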